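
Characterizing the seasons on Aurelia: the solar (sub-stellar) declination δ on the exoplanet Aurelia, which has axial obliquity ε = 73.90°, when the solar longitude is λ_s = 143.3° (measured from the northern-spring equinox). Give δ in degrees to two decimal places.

δ = +35.04°

sin δ = sin ε · sin λ_s = sin 73.90° × sin 143.3° = 0.574186.
δ = arcsin(0.574186) = +35.04°.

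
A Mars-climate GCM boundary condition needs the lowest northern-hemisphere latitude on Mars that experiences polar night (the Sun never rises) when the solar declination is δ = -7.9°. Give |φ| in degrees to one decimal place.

|φ| = 82.1°

Polar night requires cos H₀ = −tan φ tan δ ≥ 1, i.e. tan φ tan δ ≤ −1.
The boundary is |tan φ| · |tan δ| = 1, so |φ| = 90° − |δ| = 90° − 7.9° = 82.1° in the northern hemisphere.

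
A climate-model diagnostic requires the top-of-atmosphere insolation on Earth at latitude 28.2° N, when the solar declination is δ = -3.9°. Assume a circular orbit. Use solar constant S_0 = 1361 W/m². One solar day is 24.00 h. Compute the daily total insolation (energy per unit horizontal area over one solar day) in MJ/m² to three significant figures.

cos h₀ = −tan(+28.2°) tan(-3.900°) = 0.0366, h₀ = 1.5342 rad.
Bracket: h₀ sin ϕ sin δ + cos ϕ cos δ sin h₀ = 1.5342×0.47255×-0.06802 + 0.88130×0.99768×0.99933 = -0.049314 + 0.878666 = 0.829352.
Q̄ = (S_0/π) × [bracket] = (1361/π) × 0.829352 = 359.29 W/m².
Daily total = Q̄ × 24.00 h × 3600 s/h = 359.29 × 24.00 × 3600 / 10⁶ = 31.04 MJ/m².

31.0 MJ/m²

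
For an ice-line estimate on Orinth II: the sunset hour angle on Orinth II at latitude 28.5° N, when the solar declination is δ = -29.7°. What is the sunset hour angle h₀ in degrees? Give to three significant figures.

h₀ = 72.0°

cos h₀ = −tan ϕ · tan δ = −tan(+28.5°) × tan(-29.700°) = 0.3097, so h₀ = 1.2559 rad = 71.96°.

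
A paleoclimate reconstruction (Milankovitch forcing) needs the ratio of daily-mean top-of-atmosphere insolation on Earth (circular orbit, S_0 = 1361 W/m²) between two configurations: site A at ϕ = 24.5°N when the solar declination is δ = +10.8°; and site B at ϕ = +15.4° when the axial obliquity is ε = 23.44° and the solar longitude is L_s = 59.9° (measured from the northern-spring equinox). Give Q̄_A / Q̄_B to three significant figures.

— Configuration A (ϕ=+24.5°):
cos h₀ = −tan(+24.5°) tan(+10.800°) = -0.0869, h₀ = 1.6578 rad.
Bracket: h₀ sin ϕ sin δ + cos ϕ cos δ sin h₀ = 1.6578×0.41469×0.18738 + 0.90996×0.98229×0.99621 = 0.128819 + 0.890457 = 1.019276.
Q̄ = (S_0/π) × [bracket] = (1361/π) × 1.019276 = 441.57 W/m².
— Configuration B (ϕ=+15.4°):
Solar declination: sin δ = sin ε · sin L_s = sin 23.44° × sin 59.9° = 0.34415, so δ = +20.130°.
cos h₀ = −tan(+15.4°) tan(+20.130°) = -0.1010, h₀ = 1.6719 rad.
Bracket: h₀ sin ϕ sin δ + cos ϕ cos δ sin h₀ = 1.6719×0.26556×0.34415 + 0.96410×0.93892×0.99489 = 0.152799 + 0.900587 = 1.053386.
Q̄ = (S_0/π) × [bracket] = (1361/π) × 1.053386 = 456.35 W/m².
Ratio Q̄_A / Q̄_B = 441.57 / 456.35 = 0.9676.

Q̄_A / Q̄_B ≈ 0.968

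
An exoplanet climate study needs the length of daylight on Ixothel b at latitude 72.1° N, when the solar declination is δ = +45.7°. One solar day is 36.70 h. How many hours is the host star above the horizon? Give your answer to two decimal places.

Sunrise equation: cos h₀ = −tan ϕ · tan δ = -3.1727 ≤ −1, so the host star never sets (polar day) and h₀ = π.
Daylight = 2h₀/(2π) × 36.70 h = (3.1416/π) × 36.70 = 36.70 h.

36.70 h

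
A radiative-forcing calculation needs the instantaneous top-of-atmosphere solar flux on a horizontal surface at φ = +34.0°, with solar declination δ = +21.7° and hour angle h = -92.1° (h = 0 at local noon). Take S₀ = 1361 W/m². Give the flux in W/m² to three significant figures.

cos θ_z = sin φ sin δ + cos φ cos δ cos h = 0.206760 + -0.028226 = 0.178534.
Flux = S₀ · cos θ_z = 1361 × 0.178534 = 243.0 W/m².

243 W/m²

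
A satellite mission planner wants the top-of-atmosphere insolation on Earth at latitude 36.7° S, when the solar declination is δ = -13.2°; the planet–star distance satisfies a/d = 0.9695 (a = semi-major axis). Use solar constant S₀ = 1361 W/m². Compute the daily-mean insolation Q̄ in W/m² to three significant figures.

cos H₀ = −tan(-36.7°) tan(-13.200°) = -0.1748, H₀ = 1.7465 rad.
Bracket: H₀ sin φ sin δ + cos φ cos δ sin H₀ = 1.7465×-0.59763×-0.22835 + 0.80178×0.97358×0.98460 = 0.238343 + 0.768576 = 1.006919.
Inverse-square distance factor (a/d)² = 0.9695² = 0.939930.
Q̄ = (S₀/π) × 0.939930 × [bracket] = (1361/π) × 0.939930 × 1.006919 = 410.0 W/m².

Q̄ ≈ 410 W/m²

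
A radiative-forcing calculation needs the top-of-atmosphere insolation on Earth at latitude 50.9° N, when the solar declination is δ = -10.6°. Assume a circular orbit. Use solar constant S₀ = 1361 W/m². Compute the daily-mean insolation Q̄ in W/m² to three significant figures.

Q̄ ≈ 179 W/m²

cos H₀ = −tan(+50.9°) tan(-10.600°) = 0.2303, H₀ = 1.3384 rad.
Bracket: H₀ sin φ sin δ + cos φ cos δ sin H₀ = 1.3384×0.77605×-0.18395 + 0.63068×0.98294×0.97312 = -0.191062 + 0.603257 = 0.412195.
Q̄ = (S₀/π) × [bracket] = (1361/π) × 0.412195 = 178.6 W/m².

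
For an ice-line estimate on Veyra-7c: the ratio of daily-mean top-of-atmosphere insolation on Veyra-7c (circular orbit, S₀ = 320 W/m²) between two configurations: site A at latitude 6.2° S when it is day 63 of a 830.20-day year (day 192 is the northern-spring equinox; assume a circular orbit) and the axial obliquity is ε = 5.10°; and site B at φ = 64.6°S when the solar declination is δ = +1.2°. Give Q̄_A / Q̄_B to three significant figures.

— Configuration A (φ=-6.2°):
Solar longitude: λ_s = 360° × (63 − 192)/830.20 = -55.938°, i.e. -55.938° + 360° = 304.062°.
sin δ = sin 5.10° × sin 304.062° = -0.07364, so δ = -4.223°.
cos H₀ = −tan(-6.2°) tan(-4.223°) = -0.0080, H₀ = 1.5788 rad.
Bracket: H₀ sin φ sin δ + cos φ cos δ sin H₀ = 1.5788×-0.10800×-0.07364 + 0.99415×0.99728×0.99997 = 0.012556 + 0.991416 = 1.003972.
Q̄ = (S₀/π) × [bracket] = (320/π) × 1.003972 = 102.26 W/m².
— Configuration B (φ=-64.6°):
cos H₀ = −tan(-64.6°) tan(+1.200°) = 0.0441, H₀ = 1.5267 rad.
Bracket: H₀ sin φ sin δ + cos φ cos δ sin H₀ = 1.5267×-0.90334×0.02094 + 0.42894×0.99978×0.99903 = -0.028879 + 0.428430 = 0.399551.
Q̄ = (S₀/π) × [bracket] = (320/π) × 0.399551 = 40.698 W/m².
Ratio Q̄_A / Q̄_B = 102.26 / 40.698 = 2.513.

Q̄_A / Q̄_B ≈ 2.51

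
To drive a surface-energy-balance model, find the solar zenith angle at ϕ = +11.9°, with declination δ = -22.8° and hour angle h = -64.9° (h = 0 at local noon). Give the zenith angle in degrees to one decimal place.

θ_z = 72.4°

cos θ_z = sin ϕ sin δ + cos ϕ cos δ cos h = -0.079907 + 0.382650 = 0.302743.
θ_z = arccos(0.302743) = 72.4°.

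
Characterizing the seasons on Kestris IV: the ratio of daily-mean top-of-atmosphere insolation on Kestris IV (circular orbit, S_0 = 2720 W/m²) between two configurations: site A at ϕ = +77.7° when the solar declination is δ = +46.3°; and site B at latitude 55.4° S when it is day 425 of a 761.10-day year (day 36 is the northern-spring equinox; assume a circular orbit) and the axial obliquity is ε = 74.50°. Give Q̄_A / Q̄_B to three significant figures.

— Configuration A (ϕ=+77.7°):
cos h₀ = −tan(+77.7°) tan(+46.300°) = -4.7994 ≤ −1 ⇒ polar day, h₀ = π.
Bracket: h₀ sin ϕ sin δ + cos ϕ cos δ sin h₀ = 3.1416×0.97705×0.72297 + 0.21303×0.69088×0.00000 = 2.219157 + 0.000000 = 2.219157.
Q̄ = (S_0/π) × [bracket] = (2720/π) × 2.219157 = 1921.4 W/m².
— Configuration B (ϕ=-55.4°):
Solar longitude: L_s = 360° × (425 − 36)/761.10 = 183.997°.
sin δ = sin 74.50° × sin 183.997° = -0.06717, so δ = -3.851°.
cos h₀ = −tan(-55.4°) tan(-3.851°) = -0.0976, h₀ = 1.6685 rad.
Bracket: h₀ sin ϕ sin δ + cos ϕ cos δ sin h₀ = 1.6685×-0.82314×-0.06717 + 0.56784×0.99774×0.99523 = 0.092252 + 0.563854 = 0.656106.
Q̄ = (S_0/π) × [bracket] = (2720/π) × 0.656106 = 568.06 W/m².
Ratio Q̄_A / Q̄_B = 1921.4 / 568.06 = 3.382.

Q̄_A / Q̄_B ≈ 3.38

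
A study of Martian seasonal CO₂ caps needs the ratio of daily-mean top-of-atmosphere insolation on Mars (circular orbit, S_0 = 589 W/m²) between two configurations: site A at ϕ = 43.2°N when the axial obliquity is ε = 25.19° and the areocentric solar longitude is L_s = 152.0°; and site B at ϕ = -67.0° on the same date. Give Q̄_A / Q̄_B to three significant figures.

Q̄_A / Q̄_B ≈ 6.78

— Configuration A (ϕ=+43.2°):
sin δ = sin 25.19° × sin 152.0° = 0.19982, so δ = +11.526°.
cos h₀ = −tan(+43.2°) tan(+11.526°) = -0.1915, h₀ = 1.7635 rad.
Bracket: h₀ sin ϕ sin δ + cos ϕ cos δ sin h₀ = 1.7635×0.68455×0.19982 + 0.72897×0.97983×0.98149 = 0.241223 + 0.701046 = 0.942269.
Q̄ = (S_0/π) × [bracket] = (589/π) × 0.942269 = 176.66 W/m².
— Configuration B (ϕ=-67.0°):
cos h₀ = −tan(-67.0°) tan(+11.526°) = 0.4804, h₀ = 1.0697 rad.
Bracket: h₀ sin ϕ sin δ + cos ϕ cos δ sin h₀ = 1.0697×-0.92050×0.19982 + 0.39073×0.97983×0.87703 = -0.196755 + 0.335770 = 0.139015.
Q̄ = (S_0/π) × [bracket] = (589/π) × 0.139015 = 26.063 W/m².
Ratio Q̄_A / Q̄_B = 176.66 / 26.063 = 6.778.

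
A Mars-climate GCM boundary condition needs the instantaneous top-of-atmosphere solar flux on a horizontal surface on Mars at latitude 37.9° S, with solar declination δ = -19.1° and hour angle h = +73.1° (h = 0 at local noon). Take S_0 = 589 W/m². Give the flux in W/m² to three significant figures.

cos θ_z = sin ϕ sin δ + cos ϕ cos δ cos h = 0.201005 + 0.216760 = 0.417765.
Flux = S_0 · cos θ_z = 589 × 0.417765 = 246.1 W/m².

246 W/m²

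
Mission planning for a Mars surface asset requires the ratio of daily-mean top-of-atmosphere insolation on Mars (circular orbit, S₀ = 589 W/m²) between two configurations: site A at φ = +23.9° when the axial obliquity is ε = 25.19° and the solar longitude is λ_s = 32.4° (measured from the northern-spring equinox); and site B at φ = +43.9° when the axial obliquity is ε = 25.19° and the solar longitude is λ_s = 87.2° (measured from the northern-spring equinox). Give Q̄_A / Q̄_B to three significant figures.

Q̄_A / Q̄_B ≈ 0.879

— Configuration A (φ=+23.9°):
Solar declination: sin δ = sin ε · sin λ_s = sin 25.19° × sin 32.4° = 0.22806, so δ = +13.183°.
cos H₀ = −tan(+23.9°) tan(+13.183°) = -0.1038, H₀ = 1.6748 rad.
Bracket: H₀ sin φ sin δ + cos φ cos δ sin H₀ = 1.6748×0.40514×0.22806 + 0.91425×0.97365×0.99460 = 0.154745 + 0.885353 = 1.040098.
Q̄ = (S₀/π) × [bracket] = (589/π) × 1.040098 = 195.00 W/m².
— Configuration B (φ=+43.9°):
Solar declination: sin δ = sin ε · sin λ_s = sin 25.19° × sin 87.2° = 0.42511, so δ = +25.158°.
cos H₀ = −tan(+43.9°) tan(+25.158°) = -0.4520, H₀ = 2.0398 rad.
Bracket: H₀ sin φ sin δ + cos φ cos δ sin H₀ = 2.0398×0.69340×0.42511 + 0.72055×0.90514×0.89203 = 0.601274 + 0.581781 = 1.183055.
Q̄ = (S₀/π) × [bracket] = (589/π) × 1.183055 = 221.80 W/m².
Ratio Q̄_A / Q̄_B = 195.00 / 221.80 = 0.8792.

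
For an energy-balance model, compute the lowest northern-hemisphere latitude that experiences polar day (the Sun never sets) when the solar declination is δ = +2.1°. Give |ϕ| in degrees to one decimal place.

Polar day requires cos h₀ = −tan ϕ tan δ ≤ −1, i.e. tan ϕ tan δ ≥ 1.
The boundary is |tan ϕ| · |tan δ| = 1, so |ϕ| = 90° − |δ| = 90° − 2.1° = 87.9° in the northern hemisphere.

|ϕ| = 87.9°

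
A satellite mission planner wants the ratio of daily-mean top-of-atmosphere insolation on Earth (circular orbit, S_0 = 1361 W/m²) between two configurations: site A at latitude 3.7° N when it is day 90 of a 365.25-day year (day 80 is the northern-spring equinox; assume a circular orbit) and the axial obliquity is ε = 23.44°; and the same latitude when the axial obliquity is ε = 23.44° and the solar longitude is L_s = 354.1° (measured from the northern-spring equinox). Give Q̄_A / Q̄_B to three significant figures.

Q̄_A / Q̄_B ≈ 1.01

— Configuration A (ϕ=+3.7°):
Solar longitude: L_s = 360° × (90 − 80)/365.25 = 9.856°.
sin δ = sin 23.44° × sin 9.856° = 0.06809, so δ = +3.904°.
cos h₀ = −tan(+3.7°) tan(+3.904°) = -0.0044, h₀ = 1.5752 rad.
Bracket: h₀ sin ϕ sin δ + cos ϕ cos δ sin h₀ = 1.5752×0.06453×0.06809 + 0.99792×0.99768×0.99999 = 0.006921 + 0.995595 = 1.002516.
Q̄ = (S_0/π) × [bracket] = (1361/π) × 1.002516 = 434.31 W/m².
— Configuration B (ϕ=+3.7°):
Solar declination: sin δ = sin ε · sin L_s = sin 23.44° × sin 354.1° = -0.04089, so δ = -2.343°.
cos h₀ = −tan(+3.7°) tan(-2.343°) = 0.0026, h₀ = 1.5681 rad.
Bracket: h₀ sin ϕ sin δ + cos ϕ cos δ sin h₀ = 1.5681×0.06453×-0.04089 + 0.99792×0.99916×1.00000 = -0.004138 + 0.997082 = 0.992944.
Q̄ = (S_0/π) × [bracket] = (1361/π) × 0.992944 = 430.16 W/m².
Ratio Q̄_A / Q̄_B = 434.31 / 430.16 = 1.010.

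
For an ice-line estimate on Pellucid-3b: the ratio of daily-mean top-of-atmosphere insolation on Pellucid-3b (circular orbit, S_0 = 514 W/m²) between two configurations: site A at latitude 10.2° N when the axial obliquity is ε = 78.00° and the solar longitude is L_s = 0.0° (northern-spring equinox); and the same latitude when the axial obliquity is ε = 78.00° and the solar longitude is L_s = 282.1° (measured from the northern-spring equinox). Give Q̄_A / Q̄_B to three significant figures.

Q̄_A / Q̄_B ≈ 13.5

— Configuration A (ϕ=+10.2°):
Solar declination: sin δ = sin ε · sin L_s = sin 78.00° × sin 0.0° = 0.00000, so δ = +0.000°.
cos h₀ = −tan(+10.2°) tan(+0.000°) = -0.0000, h₀ = 1.5708 rad.
Bracket: h₀ sin ϕ sin δ + cos ϕ cos δ sin h₀ = 1.5708×0.17708×0.00000 + 0.98420×1.00000×1.00000 = 0.000000 + 0.984200 = 0.984200.
Q̄ = (S_0/π) × [bracket] = (514/π) × 0.984200 = 161.03 W/m².
— Configuration B (ϕ=+10.2°):
Solar declination: sin δ = sin ε · sin L_s = sin 78.00° × sin 282.1° = -0.95642, so δ = -73.022°.
cos h₀ = −tan(+10.2°) tan(-73.022°) = 0.5893, h₀ = 0.9406 rad.
Bracket: h₀ sin ϕ sin δ + cos ϕ cos δ sin h₀ = 0.9406×0.17708×-0.95642 + 0.98420×0.29201×0.80790 = -0.159303 + 0.232187 = 0.072884.
Q̄ = (S_0/π) × [bracket] = (514/π) × 0.072884 = 11.925 W/m².
Ratio Q̄_A / Q̄_B = 161.03 / 11.925 = 13.50.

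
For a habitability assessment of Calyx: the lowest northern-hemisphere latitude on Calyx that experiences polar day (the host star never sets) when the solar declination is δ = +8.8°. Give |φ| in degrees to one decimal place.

|φ| = 81.2°

Polar day requires cos H₀ = −tan φ tan δ ≤ −1, i.e. tan φ tan δ ≥ 1.
The boundary is |tan φ| · |tan δ| = 1, so |φ| = 90° − |δ| = 90° − 8.8° = 81.2° in the northern hemisphere.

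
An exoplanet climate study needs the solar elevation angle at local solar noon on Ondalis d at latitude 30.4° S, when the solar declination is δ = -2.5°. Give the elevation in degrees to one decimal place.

62.1°

At local noon the hour angle is zero, so the zenith angle equals |φ − δ| = |-30.4° − (-2.500°)| = 27.900°.
Elevation = 90° − 27.900° = 62.1°.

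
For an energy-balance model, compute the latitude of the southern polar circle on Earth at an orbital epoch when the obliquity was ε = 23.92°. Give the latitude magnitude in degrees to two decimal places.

The polar circle is the lowest latitude that experiences at least one full rotation of continuous darkness at the northern-summer solstice; it lies at |ϕ| = 90° − ε = 90° − 23.92° = 66.08°.

66.08°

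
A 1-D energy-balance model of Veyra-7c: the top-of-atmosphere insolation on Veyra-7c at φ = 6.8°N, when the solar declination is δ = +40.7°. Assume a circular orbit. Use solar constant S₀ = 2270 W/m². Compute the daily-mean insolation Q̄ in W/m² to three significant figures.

Q̄ ≈ 634 W/m²

cos H₀ = −tan(+6.8°) tan(+40.700°) = -0.1026, H₀ = 1.6735 rad.
Bracket: H₀ sin φ sin δ + cos φ cos δ sin H₀ = 1.6735×0.11840×0.65210 + 0.99297×0.75813×0.99473 = 0.129209 + 0.748833 = 0.878042.
Q̄ = (S₀/π) × [bracket] = (2270/π) × 0.878042 = 634.4 W/m².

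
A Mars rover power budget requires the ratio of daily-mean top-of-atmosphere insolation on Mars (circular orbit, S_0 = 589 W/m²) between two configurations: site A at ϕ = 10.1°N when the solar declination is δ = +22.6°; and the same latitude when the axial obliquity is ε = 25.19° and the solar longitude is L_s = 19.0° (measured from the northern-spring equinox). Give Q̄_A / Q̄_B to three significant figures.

— Configuration A (ϕ=+10.1°):
cos h₀ = −tan(+10.1°) tan(+22.600°) = -0.0741, h₀ = 1.6450 rad.
Bracket: h₀ sin ϕ sin δ + cos ϕ cos δ sin h₀ = 1.6450×0.17537×0.38430 + 0.98450×0.92321×0.99725 = 0.110864 + 0.906401 = 1.017265.
Q̄ = (S_0/π) × [bracket] = (589/π) × 1.017265 = 190.72 W/m².
— Configuration B (ϕ=+10.1°):
Solar declination: sin δ = sin ε · sin L_s = sin 25.19° × sin 19.0° = 0.13857, so δ = +7.965°.
cos h₀ = −tan(+10.1°) tan(+7.965°) = -0.0249, h₀ = 1.5957 rad.
Bracket: h₀ sin ϕ sin δ + cos ϕ cos δ sin h₀ = 1.5957×0.17537×0.13857 + 0.98450×0.99035×0.99969 = 0.038777 + 0.974697 = 1.013474.
Q̄ = (S_0/π) × [bracket] = (589/π) × 1.013474 = 190.01 W/m².
Ratio Q̄_A / Q̄_B = 190.72 / 190.01 = 1.004.

Q̄_A / Q̄_B ≈ 1.00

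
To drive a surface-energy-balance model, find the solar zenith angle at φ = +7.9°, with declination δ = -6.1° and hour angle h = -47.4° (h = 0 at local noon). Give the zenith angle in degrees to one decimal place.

θ_z = 49.3°

cos θ_z = sin φ sin δ + cos φ cos δ cos h = -0.014605 + 0.666656 = 0.652051.
θ_z = arccos(0.652051) = 49.3°.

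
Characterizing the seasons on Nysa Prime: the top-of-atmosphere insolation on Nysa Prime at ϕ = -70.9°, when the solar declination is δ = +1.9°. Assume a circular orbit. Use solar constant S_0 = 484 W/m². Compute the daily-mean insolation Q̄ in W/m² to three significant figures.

cos h₀ = −tan(-70.9°) tan(+1.900°) = 0.0958, h₀ = 1.4749 rad.
Bracket: h₀ sin ϕ sin δ + cos ϕ cos δ sin h₀ = 1.4749×-0.94495×0.03316 + 0.32722×0.99945×0.99540 = -0.046215 + 0.325536 = 0.279321.
Q̄ = (S_0/π) × [bracket] = (484/π) × 0.279321 = 43.03 W/m².

Q̄ ≈ 43.0 W/m²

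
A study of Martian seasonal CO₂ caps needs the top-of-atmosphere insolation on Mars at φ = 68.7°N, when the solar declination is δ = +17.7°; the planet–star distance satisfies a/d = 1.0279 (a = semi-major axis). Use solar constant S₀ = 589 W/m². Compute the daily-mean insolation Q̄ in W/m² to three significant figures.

Q̄ ≈ 181 W/m²

cos H₀ = −tan(+68.7°) tan(+17.700°) = -0.8186, H₀ = 2.5297 rad.
Bracket: H₀ sin φ sin δ + cos φ cos δ sin H₀ = 2.5297×0.93169×0.30403 + 0.36325×0.95266×0.57443 = 0.716567 + 0.198784 = 0.915351.
Inverse-square distance factor (a/d)² = 1.0279² = 1.056578.
Q̄ = (S₀/π) × 1.056578 × [bracket] = (589/π) × 1.056578 × 0.915351 = 181.3 W/m².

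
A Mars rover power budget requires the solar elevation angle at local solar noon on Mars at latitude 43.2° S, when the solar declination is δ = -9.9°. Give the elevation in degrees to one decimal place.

56.7°

At local noon the hour angle is zero, so the zenith angle equals |φ − δ| = |-43.2° − (-9.900°)| = 33.300°.
Elevation = 90° − 33.300° = 56.7°.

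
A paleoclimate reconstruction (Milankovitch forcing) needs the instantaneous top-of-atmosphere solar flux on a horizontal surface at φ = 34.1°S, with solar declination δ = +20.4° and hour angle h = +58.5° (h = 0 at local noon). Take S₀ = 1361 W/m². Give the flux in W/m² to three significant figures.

286 W/m²

cos θ_z = sin φ sin δ + cos φ cos δ cos h = -0.195423 + 0.405525 = 0.210102.
Flux = S₀ · cos θ_z = 1361 × 0.210102 = 285.9 W/m².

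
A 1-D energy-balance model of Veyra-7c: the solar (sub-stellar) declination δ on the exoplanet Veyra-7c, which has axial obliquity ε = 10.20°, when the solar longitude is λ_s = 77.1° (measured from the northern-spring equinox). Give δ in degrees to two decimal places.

sin δ = sin ε · sin λ_s = sin 10.20° × sin 77.1° = 0.172615.
δ = arcsin(0.172615) = +9.94°.

δ = +9.94°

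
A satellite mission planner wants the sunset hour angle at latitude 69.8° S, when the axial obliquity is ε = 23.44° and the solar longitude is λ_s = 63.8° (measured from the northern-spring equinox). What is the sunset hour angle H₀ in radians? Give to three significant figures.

H₀ = 0.00 rad

Solar declination: sin δ = sin ε · sin λ_s = sin 23.44° × sin 63.8° = 0.35692, so δ = +20.911°.
cos H₀ = −tan φ · tan δ = 1.0385 ≥ 1, so the Sun never rises (polar night) and H₀ = 0.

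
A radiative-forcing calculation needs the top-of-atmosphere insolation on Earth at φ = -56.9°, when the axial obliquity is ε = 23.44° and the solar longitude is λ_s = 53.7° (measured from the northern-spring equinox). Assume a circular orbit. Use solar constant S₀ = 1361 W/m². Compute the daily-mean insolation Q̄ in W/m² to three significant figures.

Q̄ ≈ 72.3 W/m²

Solar declination: sin δ = sin ε · sin λ_s = sin 23.44° × sin 53.7° = 0.32059, so δ = +18.699°.
cos H₀ = −tan(-56.9°) tan(+18.699°) = 0.5192, H₀ = 1.0249 rad.
Bracket: H₀ sin φ sin δ + cos φ cos δ sin H₀ = 1.0249×-0.83772×0.32059 + 0.54610×0.94722×0.85466 = -0.275252 + 0.442096 = 0.166844.
Q̄ = (S₀/π) × [bracket] = (1361/π) × 0.166844 = 72.28 W/m².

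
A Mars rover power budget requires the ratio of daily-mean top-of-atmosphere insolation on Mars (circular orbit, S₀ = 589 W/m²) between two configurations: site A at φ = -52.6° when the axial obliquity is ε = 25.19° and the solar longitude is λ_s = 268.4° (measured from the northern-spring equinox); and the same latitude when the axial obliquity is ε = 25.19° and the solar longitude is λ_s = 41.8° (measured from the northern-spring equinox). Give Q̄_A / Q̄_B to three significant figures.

— Configuration A (φ=-52.6°):
Solar declination: sin δ = sin ε · sin λ_s = sin 25.19° × sin 268.4° = -0.42546, so δ = -25.179°.
cos H₀ = −tan(-52.6°) tan(-25.179°) = -0.6149, H₀ = 2.2331 rad.
Bracket: H₀ sin φ sin δ + cos φ cos δ sin H₀ = 2.2331×-0.79441×-0.42546 + 0.60738×0.90498×0.78860 = 0.754765 + 0.433467 = 1.188232.
Q̄ = (S₀/π) × [bracket] = (589/π) × 1.188232 = 222.78 W/m².
— Configuration B (φ=-52.6°):
Solar declination: sin δ = sin ε · sin λ_s = sin 25.19° × sin 41.8° = 0.28369, so δ = +16.481°.
cos H₀ = −tan(-52.6°) tan(+16.481°) = 0.3869, H₀ = 1.1735 rad.
Bracket: H₀ sin φ sin δ + cos φ cos δ sin H₀ = 1.1735×-0.79441×0.28369 + 0.60738×0.95892×0.92210 = -0.264467 + 0.537058 = 0.272591.
Q̄ = (S₀/π) × [bracket] = (589/π) × 0.272591 = 51.107 W/m².
Ratio Q̄_A / Q̄_B = 222.78 / 51.107 = 4.359.

Q̄_A / Q̄_B ≈ 4.36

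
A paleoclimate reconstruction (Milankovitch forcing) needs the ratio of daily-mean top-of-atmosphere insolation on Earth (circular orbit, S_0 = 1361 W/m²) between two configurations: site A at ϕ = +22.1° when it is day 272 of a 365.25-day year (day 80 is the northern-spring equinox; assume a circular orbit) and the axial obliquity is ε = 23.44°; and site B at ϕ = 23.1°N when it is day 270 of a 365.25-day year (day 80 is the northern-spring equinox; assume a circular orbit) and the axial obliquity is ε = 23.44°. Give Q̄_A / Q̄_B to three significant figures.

— Configuration A (ϕ=+22.1°):
Solar longitude: L_s = 360° × (272 − 80)/365.25 = 189.240°.
sin δ = sin 23.44° × sin 189.240° = -0.06387, so δ = -3.662°.
cos h₀ = −tan(+22.1°) tan(-3.662°) = 0.0260, h₀ = 1.5448 rad.
Bracket: h₀ sin ϕ sin δ + cos ϕ cos δ sin h₀ = 1.5448×0.37622×-0.06387 + 0.92653×0.99796×0.99966 = -0.037120 + 0.924326 = 0.887206.
Q̄ = (S_0/π) × [bracket] = (1361/π) × 0.887206 = 384.36 W/m².
— Configuration B (ϕ=+23.1°):
Solar longitude: L_s = 360° × (270 − 80)/365.25 = 187.269°.
sin δ = sin 23.44° × sin 187.269° = -0.05033, so δ = -2.885°.
cos h₀ = −tan(+23.1°) tan(-2.885°) = 0.0215, h₀ = 1.5493 rad.
Bracket: h₀ sin ϕ sin δ + cos ϕ cos δ sin h₀ = 1.5493×0.39234×-0.05033 + 0.91982×0.99873×0.99977 = -0.030593 + 0.918441 = 0.887848.
Q̄ = (S_0/π) × [bracket] = (1361/π) × 0.887848 = 384.63 W/m².
Ratio Q̄_A / Q̄_B = 384.36 / 384.63 = 0.9993.

Q̄_A / Q̄_B ≈ 0.999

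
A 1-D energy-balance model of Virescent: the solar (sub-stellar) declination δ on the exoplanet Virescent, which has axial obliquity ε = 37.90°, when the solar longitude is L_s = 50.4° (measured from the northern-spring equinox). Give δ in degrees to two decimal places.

sin δ = sin ε · sin L_s = sin 37.90° × sin 50.4° = 0.473315.
δ = arcsin(0.473315) = +28.25°.

δ = +28.25°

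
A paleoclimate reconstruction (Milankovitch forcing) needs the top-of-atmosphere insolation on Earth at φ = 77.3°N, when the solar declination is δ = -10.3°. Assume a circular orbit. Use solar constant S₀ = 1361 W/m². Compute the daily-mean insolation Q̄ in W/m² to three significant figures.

Q̄ ≈ 7.60 W/m²

cos H₀ = −tan(+77.3°) tan(-10.300°) = 0.8064, H₀ = 0.6328 rad.
Bracket: H₀ sin φ sin δ + cos φ cos δ sin H₀ = 0.6328×0.97553×-0.17880 + 0.21985×0.98389×0.59137 = -0.110376 + 0.127918 = 0.017542.
Q̄ = (S₀/π) × [bracket] = (1361/π) × 0.017542 = 7.600 W/m².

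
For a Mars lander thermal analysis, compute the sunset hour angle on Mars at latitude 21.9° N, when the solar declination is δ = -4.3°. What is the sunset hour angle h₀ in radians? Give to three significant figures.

h₀ = 1.54 rad

cos h₀ = −tan ϕ · tan δ = −tan(+21.9°) × tan(-4.300°) = 0.0302, so h₀ = 1.5406 rad = 88.27°.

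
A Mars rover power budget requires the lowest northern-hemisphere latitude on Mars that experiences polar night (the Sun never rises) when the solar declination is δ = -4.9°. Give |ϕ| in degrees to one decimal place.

Polar night requires cos h₀ = −tan ϕ tan δ ≥ 1, i.e. tan ϕ tan δ ≤ −1.
The boundary is |tan ϕ| · |tan δ| = 1, so |ϕ| = 90° − |δ| = 90° − 4.9° = 85.1° in the northern hemisphere.

|ϕ| = 85.1°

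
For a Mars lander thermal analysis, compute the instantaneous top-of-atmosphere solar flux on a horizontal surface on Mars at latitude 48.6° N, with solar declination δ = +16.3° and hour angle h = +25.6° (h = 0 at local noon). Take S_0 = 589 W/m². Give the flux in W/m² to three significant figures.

cos θ_z = sin ϕ sin δ + cos ϕ cos δ cos h = 0.210531 + 0.572421 = 0.782952.
Flux = S_0 · cos θ_z = 589 × 0.782952 = 461.2 W/m².

461 W/m²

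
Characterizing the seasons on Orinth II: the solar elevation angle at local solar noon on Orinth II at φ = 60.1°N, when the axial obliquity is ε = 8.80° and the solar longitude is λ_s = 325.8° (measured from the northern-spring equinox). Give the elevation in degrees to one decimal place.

Solar declination: sin δ = sin ε · sin λ_s = sin 8.80° × sin 325.8° = -0.08599, so δ = -4.933°.
At local noon the hour angle is zero, so the zenith angle equals |φ − δ| = |+60.1° − (-4.933°)| = 65.033°.
Elevation = 90° − 65.033° = 25.0°.

25.0°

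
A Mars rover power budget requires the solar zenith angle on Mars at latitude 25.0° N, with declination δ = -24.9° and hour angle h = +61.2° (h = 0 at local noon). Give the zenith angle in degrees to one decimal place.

cos θ_z = sin ϕ sin δ + cos ϕ cos δ cos h = -0.177937 + 0.396031 = 0.218094.
θ_z = arccos(0.218094) = 77.4°.

θ_z = 77.4°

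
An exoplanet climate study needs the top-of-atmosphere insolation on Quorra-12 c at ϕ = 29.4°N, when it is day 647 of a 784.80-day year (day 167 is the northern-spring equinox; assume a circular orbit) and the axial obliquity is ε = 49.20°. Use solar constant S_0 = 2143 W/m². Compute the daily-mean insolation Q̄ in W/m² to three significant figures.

Solar longitude: L_s = 360° × (647 − 167)/784.80 = 220.183°.
sin δ = sin 49.20° × sin 220.183° = -0.48844, so δ = -29.238°.
cos h₀ = −tan(+29.4°) tan(-29.238°) = 0.3154, h₀ = 1.2499 rad.
Bracket: h₀ sin ϕ sin δ + cos ϕ cos δ sin h₀ = 1.2499×0.49090×-0.48844 + 0.87121×0.87260×0.94896 = -0.299695 + 0.721416 = 0.421721.
Q̄ = (S_0/π) × [bracket] = (2143/π) × 0.421721 = 287.7 W/m².

Q̄ ≈ 288 W/m²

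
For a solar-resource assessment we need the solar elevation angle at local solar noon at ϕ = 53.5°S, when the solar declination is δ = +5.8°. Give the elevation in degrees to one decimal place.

At local noon the hour angle is zero, so the zenith angle equals |ϕ − δ| = |-53.5° − (+5.800°)| = 59.300°.
Elevation = 90° − 59.300° = 30.7°.

30.7°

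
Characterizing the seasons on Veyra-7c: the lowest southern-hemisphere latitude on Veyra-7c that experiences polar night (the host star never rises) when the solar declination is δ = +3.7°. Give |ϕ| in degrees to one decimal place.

|ϕ| = 86.3°

Polar night requires cos h₀ = −tan ϕ tan δ ≥ 1, i.e. tan ϕ tan δ ≤ −1.
The boundary is |tan ϕ| · |tan δ| = 1, so |ϕ| = 90° − |δ| = 90° − 3.7° = 86.3° in the southern hemisphere.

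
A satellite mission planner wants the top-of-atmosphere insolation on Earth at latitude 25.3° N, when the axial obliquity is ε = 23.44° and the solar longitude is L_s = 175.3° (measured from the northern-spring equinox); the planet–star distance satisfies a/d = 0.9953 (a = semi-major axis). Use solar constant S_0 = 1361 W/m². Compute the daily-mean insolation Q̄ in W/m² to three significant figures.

Q̄ ≈ 397 W/m²

Solar declination: sin δ = sin ε · sin L_s = sin 23.44° × sin 175.3° = 0.03259, so δ = +1.868°.
cos h₀ = −tan(+25.3°) tan(+1.868°) = -0.0154, h₀ = 1.5862 rad.
Bracket: h₀ sin ϕ sin δ + cos ϕ cos δ sin h₀ = 1.5862×0.42736×0.03259 + 0.90408×0.99947×0.99988 = 0.022092 + 0.903492 = 0.925584.
Inverse-square distance factor (a/d)² = 0.9953² = 0.990622.
Q̄ = (S_0/π) × 0.990622 × [bracket] = (1361/π) × 0.990622 × 0.925584 = 397.2 W/m².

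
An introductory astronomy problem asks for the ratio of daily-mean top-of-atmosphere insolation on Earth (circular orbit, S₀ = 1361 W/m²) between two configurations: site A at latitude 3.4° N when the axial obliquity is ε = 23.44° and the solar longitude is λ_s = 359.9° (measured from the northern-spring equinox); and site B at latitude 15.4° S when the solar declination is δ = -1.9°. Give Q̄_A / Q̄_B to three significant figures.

— Configuration A (φ=+3.4°):
Solar declination: sin δ = sin ε · sin λ_s = sin 23.44° × sin 359.9° = -0.00069, so δ = -0.040°.
cos H₀ = −tan(+3.4°) tan(-0.040°) = 0.0000, H₀ = 1.5708 rad.
Bracket: H₀ sin φ sin δ + cos φ cos δ sin H₀ = 1.5708×0.05931×-0.00069 + 0.99824×1.00000×1.00000 = -0.000064 + 0.998240 = 0.998176.
Q̄ = (S₀/π) × [bracket] = (1361/π) × 0.998176 = 432.43 W/m².
— Configuration B (φ=-15.4°):
cos H₀ = −tan(-15.4°) tan(-1.900°) = -0.0091, H₀ = 1.5799 rad.
Bracket: H₀ sin φ sin δ + cos φ cos δ sin H₀ = 1.5799×-0.26556×-0.03316 + 0.96410×0.99945×0.99996 = 0.013913 + 0.963531 = 0.977444.
Q̄ = (S₀/π) × [bracket] = (1361/π) × 0.977444 = 423.45 W/m².
Ratio Q̄_A / Q̄_B = 432.43 / 423.45 = 1.021.

Q̄_A / Q̄_B ≈ 1.02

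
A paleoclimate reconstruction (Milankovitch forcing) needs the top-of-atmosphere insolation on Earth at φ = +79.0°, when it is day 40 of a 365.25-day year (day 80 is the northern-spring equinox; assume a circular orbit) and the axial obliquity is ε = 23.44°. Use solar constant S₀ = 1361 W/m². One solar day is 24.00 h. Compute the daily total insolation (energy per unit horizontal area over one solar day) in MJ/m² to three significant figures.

Solar longitude: λ_s = 360° × (40 − 80)/365.25 = -39.425°, i.e. -39.425° + 360° = 320.575°.
sin δ = sin 23.44° × sin 320.575° = -0.25262, so δ = -14.633°.
cos H₀ = −tan(+79.0°) tan(-14.633°) = 1.3432 ≥ 1 ⇒ polar night, H₀ = 0 and Q̄ = 0.
Daily total = Q̄ × 24.00 h × 3600 s/h = 0.00 MJ/m².

0.00 MJ/m²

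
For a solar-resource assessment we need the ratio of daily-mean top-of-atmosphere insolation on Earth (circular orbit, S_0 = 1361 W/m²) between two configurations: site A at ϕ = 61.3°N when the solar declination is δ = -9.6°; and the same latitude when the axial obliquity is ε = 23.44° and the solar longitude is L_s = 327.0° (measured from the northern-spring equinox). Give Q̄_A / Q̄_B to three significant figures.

— Configuration A (ϕ=+61.3°):
cos h₀ = −tan(+61.3°) tan(-9.600°) = 0.3089, h₀ = 1.2567 rad.
Bracket: h₀ sin ϕ sin δ + cos ϕ cos δ sin h₀ = 1.2567×0.87715×-0.16677 + 0.48022×0.98600×0.95108 = -0.183833 + 0.450333 = 0.266500.
Q̄ = (S_0/π) × [bracket] = (1361/π) × 0.266500 = 115.45 W/m².
— Configuration B (ϕ=+61.3°):
Solar declination: sin δ = sin ε · sin L_s = sin 23.44° × sin 327.0° = -0.21665, so δ = -12.512°.
cos h₀ = −tan(+61.3°) tan(-12.512°) = 0.4053, h₀ = 1.1534 rad.
Bracket: h₀ sin ϕ sin δ + cos ϕ cos δ sin h₀ = 1.1534×0.87715×-0.21665 + 0.48022×0.97625×0.91416 = -0.219186 + 0.428572 = 0.209386.
Q̄ = (S_0/π) × [bracket] = (1361/π) × 0.209386 = 90.710 W/m².
Ratio Q̄_A / Q̄_B = 115.45 / 90.710 = 1.273.

Q̄_A / Q̄_B ≈ 1.27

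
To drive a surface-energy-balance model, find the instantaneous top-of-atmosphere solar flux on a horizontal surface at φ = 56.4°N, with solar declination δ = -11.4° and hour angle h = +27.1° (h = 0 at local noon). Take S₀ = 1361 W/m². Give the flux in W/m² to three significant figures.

cos θ_z = sin φ sin δ + cos φ cos δ cos h = -0.164633 + 0.482917 = 0.318284.
Flux = S₀ · cos θ_z = 1361 × 0.318284 = 433.2 W/m².

433 W/m²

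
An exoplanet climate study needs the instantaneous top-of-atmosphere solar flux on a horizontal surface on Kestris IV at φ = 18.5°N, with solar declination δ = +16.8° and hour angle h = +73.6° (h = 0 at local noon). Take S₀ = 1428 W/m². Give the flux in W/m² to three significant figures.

497 W/m²

cos θ_z = sin φ sin δ + cos φ cos δ cos h = 0.091711 + 0.256323 = 0.348034.
Flux = S₀ · cos θ_z = 1428 × 0.348034 = 497.0 W/m².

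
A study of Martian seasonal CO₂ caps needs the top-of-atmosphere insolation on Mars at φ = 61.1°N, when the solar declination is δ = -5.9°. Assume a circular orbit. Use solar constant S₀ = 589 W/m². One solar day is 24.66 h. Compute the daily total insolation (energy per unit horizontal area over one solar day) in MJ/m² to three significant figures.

cos H₀ = −tan(+61.1°) tan(-5.900°) = 0.1872, H₀ = 1.3825 rad.
Bracket: H₀ sin φ sin δ + cos φ cos δ sin H₀ = 1.3825×0.87546×-0.10279 + 0.48328×0.99470×0.98232 = -0.124409 + 0.472220 = 0.347811.
Q̄ = (S₀/π) × [bracket] = (589/π) × 0.347811 = 65.209 W/m².
Daily total = Q̄ × 24.66 h × 3600 s/h = 65.209 × 24.66 × 3600 / 10⁶ = 5.789 MJ/m².

5.79 MJ/m²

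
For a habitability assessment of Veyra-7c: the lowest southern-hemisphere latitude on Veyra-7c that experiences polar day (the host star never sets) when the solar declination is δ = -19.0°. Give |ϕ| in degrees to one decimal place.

Polar day requires cos h₀ = −tan ϕ tan δ ≤ −1, i.e. tan ϕ tan δ ≥ 1.
The boundary is |tan ϕ| · |tan δ| = 1, so |ϕ| = 90° − |δ| = 90° − 19.0° = 71.0° in the southern hemisphere.

|ϕ| = 71.0°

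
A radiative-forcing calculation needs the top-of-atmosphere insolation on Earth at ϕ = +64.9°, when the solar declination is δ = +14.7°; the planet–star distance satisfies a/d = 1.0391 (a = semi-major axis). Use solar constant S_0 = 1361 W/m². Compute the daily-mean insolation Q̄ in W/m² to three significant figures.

Q̄ ≈ 392 W/m²

cos h₀ = −tan(+64.9°) tan(+14.700°) = -0.5600, h₀ = 2.1652 rad.
Bracket: h₀ sin ϕ sin δ + cos ϕ cos δ sin h₀ = 2.1652×0.90557×0.25376 + 0.42420×0.96727×0.82846 = 0.497557 + 0.339930 = 0.837487.
Inverse-square distance factor (a/d)² = 1.0391² = 1.079729.
Q̄ = (S_0/π) × 1.079729 × [bracket] = (1361/π) × 1.079729 × 0.837487 = 391.7 W/m².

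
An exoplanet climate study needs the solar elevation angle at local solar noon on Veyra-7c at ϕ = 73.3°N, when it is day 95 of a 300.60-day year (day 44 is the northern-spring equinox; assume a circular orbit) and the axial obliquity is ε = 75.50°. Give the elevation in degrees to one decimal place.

Solar longitude: L_s = 360° × (95 − 44)/300.60 = 61.078°.
sin δ = sin 75.50° × sin 61.078° = 0.84740, so δ = +57.930°.
At local noon the hour angle is zero, so the zenith angle equals |ϕ − δ| = |+73.3° − (+57.930°)| = 15.370°.
Elevation = 90° − 15.370° = 74.6°.

74.6°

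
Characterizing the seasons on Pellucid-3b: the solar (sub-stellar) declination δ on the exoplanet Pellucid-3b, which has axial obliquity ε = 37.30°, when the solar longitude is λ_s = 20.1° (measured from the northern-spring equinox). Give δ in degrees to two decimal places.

sin δ = sin ε · sin λ_s = sin 37.30° × sin 20.1° = 0.208254.
δ = arcsin(0.208254) = +12.02°.

δ = +12.02°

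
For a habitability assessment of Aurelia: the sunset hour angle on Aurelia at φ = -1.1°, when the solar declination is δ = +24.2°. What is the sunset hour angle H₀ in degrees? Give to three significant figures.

cos H₀ = −tan φ · tan δ = −tan(-1.1°) × tan(+24.200°) = 0.0086, so H₀ = 1.5622 rad = 89.51°.

H₀ = 89.5°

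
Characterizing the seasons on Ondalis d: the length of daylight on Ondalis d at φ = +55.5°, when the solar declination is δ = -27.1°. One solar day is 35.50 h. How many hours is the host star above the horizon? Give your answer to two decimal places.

8.26 h

cos H₀ = −tan φ · tan δ = −tan(+55.5°) × tan(-27.100°) = 0.7446, so H₀ = 0.7309 rad = 41.88°.
Daylight = 2H₀/(2π) × 35.50 h = (0.7309/π) × 35.50 = 8.26 h.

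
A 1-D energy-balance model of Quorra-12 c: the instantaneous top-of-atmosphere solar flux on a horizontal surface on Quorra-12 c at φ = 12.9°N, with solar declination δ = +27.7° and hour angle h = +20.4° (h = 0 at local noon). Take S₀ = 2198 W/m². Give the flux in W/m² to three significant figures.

2.01e+03 W/m²

cos θ_z = sin φ sin δ + cos φ cos δ cos h = 0.103776 + 0.808919 = 0.912695.
Flux = S₀ · cos θ_z = 2198 × 0.912695 = 2006 W/m².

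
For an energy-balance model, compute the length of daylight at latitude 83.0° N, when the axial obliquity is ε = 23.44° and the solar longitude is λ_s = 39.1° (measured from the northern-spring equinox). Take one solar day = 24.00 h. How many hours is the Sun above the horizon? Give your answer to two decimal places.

24.00 h

Solar declination: sin δ = sin ε · sin λ_s = sin 23.44° × sin 39.1° = 0.25088, so δ = +14.529°.
Sunrise equation: cos H₀ = −tan φ · tan δ = -2.1107 ≤ −1, so the Sun never sets (polar day) and H₀ = π.
Daylight = 2H₀/(2π) × 24.00 h = (3.1416/π) × 24.00 = 24.00 h.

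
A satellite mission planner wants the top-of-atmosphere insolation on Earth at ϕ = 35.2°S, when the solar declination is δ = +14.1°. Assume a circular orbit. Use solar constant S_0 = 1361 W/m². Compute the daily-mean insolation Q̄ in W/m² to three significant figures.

Q̄ ≈ 253 W/m²

cos h₀ = −tan(-35.2°) tan(+14.100°) = 0.1772, h₀ = 1.3927 rad.
Bracket: h₀ sin ϕ sin δ + cos ϕ cos δ sin h₀ = 1.3927×-0.57643×0.24362 + 0.81714×0.96987×0.98418 = -0.195577 + 0.779982 = 0.584405.
Q̄ = (S_0/π) × [bracket] = (1361/π) × 0.584405 = 253.2 W/m².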